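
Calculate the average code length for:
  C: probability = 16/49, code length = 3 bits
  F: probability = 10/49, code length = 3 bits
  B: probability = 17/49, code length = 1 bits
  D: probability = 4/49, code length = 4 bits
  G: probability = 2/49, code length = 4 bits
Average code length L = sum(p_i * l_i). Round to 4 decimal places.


Weighted contributions p_i * l_i:
  C: (16/49) * 3 = 48/49
  F: (10/49) * 3 = 30/49
  B: (17/49) * 1 = 17/49
  D: (4/49) * 4 = 16/49
  G: (2/49) * 4 = 8/49
Sum = (48 + 30 + 17 + 16 + 8)/49 = 119/49

L = 119/49 = 2.4286 bits/symbol


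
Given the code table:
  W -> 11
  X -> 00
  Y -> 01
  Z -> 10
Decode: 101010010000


Decoding:
10 -> Z
10 -> Z
10 -> Z
01 -> Y
00 -> X
00 -> X


Result: ZZZYXX


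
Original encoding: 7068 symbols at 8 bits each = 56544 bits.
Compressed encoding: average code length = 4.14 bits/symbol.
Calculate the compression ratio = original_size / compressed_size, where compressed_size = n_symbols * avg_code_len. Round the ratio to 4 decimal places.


original_size = n_symbols * orig_bits = 7068 * 8 = 56544 bits
compressed_size = n_symbols * avg_code_len = 7068 * 4.14 = 29261.52 bits
ratio = original_size / compressed_size = 56544 / 29261.52 = 1.9324

Compression ratio = 1.9324


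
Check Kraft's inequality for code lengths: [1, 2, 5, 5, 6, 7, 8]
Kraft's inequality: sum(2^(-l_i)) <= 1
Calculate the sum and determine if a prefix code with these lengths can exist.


Sum = 2^(-1) + 2^(-2) + 2^(-5) + 2^(-5) + 2^(-6) + 2^(-7) + 2^(-8)
    = 0.5 + 0.25 + 0.03125 + 0.03125 + 0.015625 + 0.0078125 + 0.00390625
    = 215/256 = 0.83984375
Since 0.83984375 <= 1, Kraft's inequality IS satisfied.
A prefix code with these lengths CAN exist.

Kraft sum = 0.83984375. Satisfied.


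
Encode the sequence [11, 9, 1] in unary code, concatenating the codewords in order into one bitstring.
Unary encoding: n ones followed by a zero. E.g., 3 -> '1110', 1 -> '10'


Encode each number as n ones followed by a terminating 0:
  11 -> 111111111110 (12 bits)
  9 -> 1111111110 (10 bits)
  1 -> 10 (2 bits)
Total length = 12 + 10 + 2 = 24 bits.

Unary([11, 9, 1]) = 111111111110111111111010 (24 bits)


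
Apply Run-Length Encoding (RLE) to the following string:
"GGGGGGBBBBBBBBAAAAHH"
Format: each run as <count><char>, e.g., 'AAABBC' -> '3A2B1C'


Scanning runs left to right:
  i=0: run of 'G' x 6 -> '6G'
  i=6: run of 'B' x 8 -> '8B'
  i=14: run of 'A' x 4 -> '4A'
  i=18: run of 'H' x 2 -> '2H'

RLE = 6G8B4A2H


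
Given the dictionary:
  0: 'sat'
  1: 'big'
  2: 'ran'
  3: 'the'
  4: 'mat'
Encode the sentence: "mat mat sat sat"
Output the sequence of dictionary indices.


Look up each word in the dictionary:
  'mat' -> 4
  'mat' -> 4
  'sat' -> 0
  'sat' -> 0

Encoded: [4, 4, 0, 0]


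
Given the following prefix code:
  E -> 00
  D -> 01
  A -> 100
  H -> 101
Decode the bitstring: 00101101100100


Decoding step by step:
Bits 00 -> E
Bits 101 -> H
Bits 101 -> H
Bits 100 -> A
Bits 100 -> A


Decoded message: EHHAA


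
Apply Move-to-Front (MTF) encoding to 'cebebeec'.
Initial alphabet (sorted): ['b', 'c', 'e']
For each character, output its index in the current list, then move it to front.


MTF encoding:
'c': index 1 in ['b', 'c', 'e'] -> ['c', 'b', 'e']
'e': index 2 in ['c', 'b', 'e'] -> ['e', 'c', 'b']
'b': index 2 in ['e', 'c', 'b'] -> ['b', 'e', 'c']
'e': index 1 in ['b', 'e', 'c'] -> ['e', 'b', 'c']
'b': index 1 in ['e', 'b', 'c'] -> ['b', 'e', 'c']
'e': index 1 in ['b', 'e', 'c'] -> ['e', 'b', 'c']
'e': index 0 in ['e', 'b', 'c'] -> ['e', 'b', 'c']
'c': index 2 in ['e', 'b', 'c'] -> ['c', 'e', 'b']


Output: [1, 2, 2, 1, 1, 1, 0, 2]


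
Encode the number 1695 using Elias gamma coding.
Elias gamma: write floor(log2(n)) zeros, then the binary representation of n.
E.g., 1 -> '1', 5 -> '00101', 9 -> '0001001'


num_bits = floor(log2(1695)) + 1 = 11
leading_zeros = num_bits - 1 = 10
binary(1695) = 11010011111

Elias gamma(1695) = '0000000000' + '11010011111' = 000000000011010011111 (21 bits)


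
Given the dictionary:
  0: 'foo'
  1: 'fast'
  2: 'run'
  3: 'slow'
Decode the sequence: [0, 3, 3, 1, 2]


Look up each index in the dictionary:
  0 -> 'foo'
  3 -> 'slow'
  3 -> 'slow'
  1 -> 'fast'
  2 -> 'run'

Decoded: "foo slow slow fast run"


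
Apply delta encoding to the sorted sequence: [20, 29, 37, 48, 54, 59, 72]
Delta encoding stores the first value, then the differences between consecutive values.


First value: 20
Deltas:
  29 - 20 = 9
  37 - 29 = 8
  48 - 37 = 11
  54 - 48 = 6
  59 - 54 = 5
  72 - 59 = 13


Delta encoded: [20, 9, 8, 11, 6, 5, 13]


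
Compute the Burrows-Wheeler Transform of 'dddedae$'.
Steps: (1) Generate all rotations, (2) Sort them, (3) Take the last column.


Rotations (sorted):
  0: $dddedae -> last char: e
  1: ae$ddded -> last char: d
  2: dae$ddde -> last char: e
  3: dddedae$ -> last char: $
  4: ddedae$d -> last char: d
  5: dedae$dd -> last char: d
  6: e$dddeda -> last char: a
  7: edae$ddd -> last char: d


BWT = ede$ddad


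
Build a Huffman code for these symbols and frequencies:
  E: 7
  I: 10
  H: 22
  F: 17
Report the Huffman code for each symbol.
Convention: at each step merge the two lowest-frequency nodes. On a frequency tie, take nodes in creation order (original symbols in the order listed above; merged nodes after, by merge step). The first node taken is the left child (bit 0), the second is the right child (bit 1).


Huffman tree construction:
Step 1: Merge E(7) + I(10) = 17
Step 2: Merge F(17) + (E+I)(17) = 34
Step 3: Merge H(22) + (F+(E+I))(34) = 56
Read each symbol's code off the tree from the root (left child = 0, right child = 1).

Codes:
  E: 110 (length 3)
  I: 111 (length 3)
  H: 0 (length 1)
  F: 10 (length 2)
Average code length: 107/56 = 1.9107 bits/symbol


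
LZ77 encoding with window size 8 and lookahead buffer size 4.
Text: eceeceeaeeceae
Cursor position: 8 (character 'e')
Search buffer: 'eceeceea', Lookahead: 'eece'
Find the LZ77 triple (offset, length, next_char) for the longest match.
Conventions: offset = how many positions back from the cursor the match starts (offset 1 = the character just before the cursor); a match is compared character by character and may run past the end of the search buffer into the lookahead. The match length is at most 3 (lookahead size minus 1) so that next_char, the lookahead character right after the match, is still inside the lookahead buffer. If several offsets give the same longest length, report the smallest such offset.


Try each offset into the search buffer:
  offset=1 (pos 7, char 'a'): match length 0
  offset=2 (pos 6, char 'e'): match length 1
  offset=3 (pos 5, char 'e'): match length 2
  offset=4 (pos 4, char 'c'): match length 0
  offset=5 (pos 3, char 'e'): match length 1
  offset=6 (pos 2, char 'e'): match length 3
  offset=7 (pos 1, char 'c'): match length 0
  offset=8 (pos 0, char 'e'): match length 1
Longest match has length 3 at offset 6.
next_char = character at position 8 + 3 = 11 -> 'e'

Best match: offset=6, length=3 (matching 'eec' starting at position 2)
LZ77 triple: (6, 3, 'e')


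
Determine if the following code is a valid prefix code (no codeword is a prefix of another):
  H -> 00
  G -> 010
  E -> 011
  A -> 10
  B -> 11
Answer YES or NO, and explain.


Checking each pair (does one codeword prefix another?):
  H='00' vs G='010': no prefix
  H='00' vs E='011': no prefix
  H='00' vs A='10': no prefix
  H='00' vs B='11': no prefix
  G='010' vs H='00': no prefix
  G='010' vs E='011': no prefix
  G='010' vs A='10': no prefix
  G='010' vs B='11': no prefix
  E='011' vs H='00': no prefix
  E='011' vs G='010': no prefix
  E='011' vs A='10': no prefix
  E='011' vs B='11': no prefix
  A='10' vs H='00': no prefix
  A='10' vs G='010': no prefix
  A='10' vs E='011': no prefix
  A='10' vs B='11': no prefix
  B='11' vs H='00': no prefix
  B='11' vs G='010': no prefix
  B='11' vs E='011': no prefix
  B='11' vs A='10': no prefix
No violation found over all pairs.

YES -- this is a valid prefix code. No codeword is a prefix of any other codeword.


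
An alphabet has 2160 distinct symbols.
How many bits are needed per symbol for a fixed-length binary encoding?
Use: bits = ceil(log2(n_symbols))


log2(2160) = 11.0768
Bracket: 2^11 = 2048 < 2160 <= 2^12 = 4096
So ceil(log2(2160)) = 12

bits = ceil(log2(2160)) = ceil(11.0768) = 12 bits


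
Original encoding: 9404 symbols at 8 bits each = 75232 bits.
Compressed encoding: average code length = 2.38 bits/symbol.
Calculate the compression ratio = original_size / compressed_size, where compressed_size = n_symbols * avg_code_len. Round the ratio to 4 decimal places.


original_size = n_symbols * orig_bits = 9404 * 8 = 75232 bits
compressed_size = n_symbols * avg_code_len = 9404 * 2.38 = 22381.52 bits
ratio = original_size / compressed_size = 75232 / 22381.52 = 3.3613

Compression ratio = 3.3613


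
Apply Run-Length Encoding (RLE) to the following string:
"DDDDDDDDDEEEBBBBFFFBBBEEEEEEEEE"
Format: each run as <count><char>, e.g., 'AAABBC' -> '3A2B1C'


Scanning runs left to right:
  i=0: run of 'D' x 9 -> '9D'
  i=9: run of 'E' x 3 -> '3E'
  i=12: run of 'B' x 4 -> '4B'
  i=16: run of 'F' x 3 -> '3F'
  i=19: run of 'B' x 3 -> '3B'
  i=22: run of 'E' x 9 -> '9E'

RLE = 9D3E4B3F3B9E


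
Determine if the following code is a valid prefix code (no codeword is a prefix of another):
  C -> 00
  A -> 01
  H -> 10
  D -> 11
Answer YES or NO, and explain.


Checking each pair (does one codeword prefix another?):
  C='00' vs A='01': no prefix
  C='00' vs H='10': no prefix
  C='00' vs D='11': no prefix
  A='01' vs C='00': no prefix
  A='01' vs H='10': no prefix
  A='01' vs D='11': no prefix
  H='10' vs C='00': no prefix
  H='10' vs A='01': no prefix
  H='10' vs D='11': no prefix
  D='11' vs C='00': no prefix
  D='11' vs A='01': no prefix
  D='11' vs H='10': no prefix
No violation found over all pairs.

YES -- this is a valid prefix code. No codeword is a prefix of any other codeword.


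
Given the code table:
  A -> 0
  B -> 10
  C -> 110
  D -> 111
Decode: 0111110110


Decoding:
0 -> A
111 -> D
110 -> C
110 -> C


Result: ADCC


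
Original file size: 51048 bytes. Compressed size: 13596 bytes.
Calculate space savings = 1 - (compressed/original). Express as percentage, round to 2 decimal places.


ratio = compressed/original = 13596/51048 = 0.266338
savings = 1 - ratio = 1 - 0.266338 = 0.733662
as a percentage: 0.733662 * 100 = 73.37%

Space savings = 1 - 13596/51048 = 73.37%


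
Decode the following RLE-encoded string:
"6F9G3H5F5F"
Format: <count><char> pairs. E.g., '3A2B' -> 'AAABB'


Expanding each <count><char> pair:
  6F -> 'FFFFFF'
  9G -> 'GGGGGGGGG'
  3H -> 'HHH'
  5F -> 'FFFFF'
  5F -> 'FFFFF'

Decoded = FFFFFFGGGGGGGGGHHHFFFFFFFFFF


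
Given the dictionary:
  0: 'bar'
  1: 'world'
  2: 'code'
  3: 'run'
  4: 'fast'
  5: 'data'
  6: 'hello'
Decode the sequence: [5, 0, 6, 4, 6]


Look up each index in the dictionary:
  5 -> 'data'
  0 -> 'bar'
  6 -> 'hello'
  4 -> 'fast'
  6 -> 'hello'

Decoded: "data bar hello fast hello"


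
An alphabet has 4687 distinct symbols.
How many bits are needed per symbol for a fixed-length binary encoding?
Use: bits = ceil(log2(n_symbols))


log2(4687) = 12.1944
Bracket: 2^12 = 4096 < 4687 <= 2^13 = 8192
So ceil(log2(4687)) = 13

bits = ceil(log2(4687)) = ceil(12.1944) = 13 bits


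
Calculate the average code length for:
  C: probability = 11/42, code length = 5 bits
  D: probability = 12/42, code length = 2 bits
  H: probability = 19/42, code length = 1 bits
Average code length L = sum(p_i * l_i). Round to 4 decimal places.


Weighted contributions p_i * l_i:
  C: (11/42) * 5 = 55/42
  D: (12/42) * 2 = 24/42
  H: (19/42) * 1 = 19/42
Sum = (55 + 24 + 19)/42 = 98/42

L = 98/42 = 2.3333 bits/symbol


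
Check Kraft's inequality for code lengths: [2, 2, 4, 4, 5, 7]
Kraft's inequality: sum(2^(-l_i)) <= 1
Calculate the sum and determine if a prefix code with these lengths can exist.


Sum = 2^(-2) + 2^(-2) + 2^(-4) + 2^(-4) + 2^(-5) + 2^(-7)
    = 0.25 + 0.25 + 0.0625 + 0.0625 + 0.03125 + 0.0078125
    = 85/128 = 0.6640625
Since 0.6640625 <= 1, Kraft's inequality IS satisfied.
A prefix code with these lengths CAN exist.

Kraft sum = 0.6640625. Satisfied.


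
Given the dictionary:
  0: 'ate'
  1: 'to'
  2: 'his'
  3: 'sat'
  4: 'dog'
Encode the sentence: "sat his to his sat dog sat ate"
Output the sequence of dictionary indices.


Look up each word in the dictionary:
  'sat' -> 3
  'his' -> 2
  'to' -> 1
  'his' -> 2
  'sat' -> 3
  'dog' -> 4
  'sat' -> 3
  'ate' -> 0

Encoded: [3, 2, 1, 2, 3, 4, 3, 0]


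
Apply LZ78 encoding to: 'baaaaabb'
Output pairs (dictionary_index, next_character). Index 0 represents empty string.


LZ78 encoding steps:
Dictionary: {0: ''}
Step 1: w='' (idx 0), next='b' -> output (0, 'b'), add 'b' as idx 1
Step 2: w='' (idx 0), next='a' -> output (0, 'a'), add 'a' as idx 2
Step 3: w='a' (idx 2), next='a' -> output (2, 'a'), add 'aa' as idx 3
Step 4: w='aa' (idx 3), next='b' -> output (3, 'b'), add 'aab' as idx 4
Step 5: w='b' (idx 1), end of input -> output (1, '')


Encoded: [(0, 'b'), (0, 'a'), (2, 'a'), (3, 'b'), (1, '')]


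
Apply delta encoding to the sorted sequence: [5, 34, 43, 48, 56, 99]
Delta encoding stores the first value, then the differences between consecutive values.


First value: 5
Deltas:
  34 - 5 = 29
  43 - 34 = 9
  48 - 43 = 5
  56 - 48 = 8
  99 - 56 = 43


Delta encoded: [5, 29, 9, 5, 8, 43]


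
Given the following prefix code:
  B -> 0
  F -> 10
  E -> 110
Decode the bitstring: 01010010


Decoding step by step:
Bits 0 -> B
Bits 10 -> F
Bits 10 -> F
Bits 0 -> B
Bits 10 -> F


Decoded message: BFFBF


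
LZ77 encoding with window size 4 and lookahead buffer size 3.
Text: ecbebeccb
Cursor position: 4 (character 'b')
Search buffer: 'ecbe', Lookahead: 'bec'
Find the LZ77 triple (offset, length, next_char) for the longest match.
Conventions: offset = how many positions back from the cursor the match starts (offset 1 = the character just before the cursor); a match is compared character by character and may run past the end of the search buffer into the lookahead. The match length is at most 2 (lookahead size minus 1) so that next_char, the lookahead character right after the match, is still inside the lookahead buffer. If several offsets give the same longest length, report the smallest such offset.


Try each offset into the search buffer:
  offset=1 (pos 3, char 'e'): match length 0
  offset=2 (pos 2, char 'b'): match length 2
  offset=3 (pos 1, char 'c'): match length 0
  offset=4 (pos 0, char 'e'): match length 0
Longest match has length 2 at offset 2.
next_char = character at position 4 + 2 = 6 -> 'c'

Best match: offset=2, length=2 (matching 'be' starting at position 2)
LZ77 triple: (2, 2, 'c')


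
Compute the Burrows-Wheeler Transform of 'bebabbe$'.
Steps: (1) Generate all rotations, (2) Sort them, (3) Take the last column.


Rotations (sorted):
  0: $bebabbe -> last char: e
  1: abbe$beb -> last char: b
  2: babbe$be -> last char: e
  3: bbe$beba -> last char: a
  4: be$bebab -> last char: b
  5: bebabbe$ -> last char: $
  6: e$bebabb -> last char: b
  7: ebabbe$b -> last char: b


BWT = ebeab$bb


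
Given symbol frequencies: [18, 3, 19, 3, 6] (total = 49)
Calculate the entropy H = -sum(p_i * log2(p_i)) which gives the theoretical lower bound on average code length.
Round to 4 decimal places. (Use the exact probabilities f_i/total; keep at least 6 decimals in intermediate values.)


Per-symbol terms -p_i * log2(p_i) with p_i = f_i/49:
  p = 18/49 = 0.367347: log2(p) = -1.444785, -p*log2(p) = 0.530737
  p = 3/49 = 0.061224: log2(p) = -4.029747, -p*log2(p) = 0.246719
  p = 19/49 = 0.387755: log2(p) = -1.366782, -p*log2(p) = 0.529977
  p = 3/49 = 0.061224: log2(p) = -4.029747, -p*log2(p) = 0.246719
  p = 6/49 = 0.122449: log2(p) = -3.029747, -p*log2(p) = 0.370989
H = 0.530737 + 0.246719 + 0.529977 + 0.246719 + 0.370989 = 1.925141

H = 1.9251 bits/symbol


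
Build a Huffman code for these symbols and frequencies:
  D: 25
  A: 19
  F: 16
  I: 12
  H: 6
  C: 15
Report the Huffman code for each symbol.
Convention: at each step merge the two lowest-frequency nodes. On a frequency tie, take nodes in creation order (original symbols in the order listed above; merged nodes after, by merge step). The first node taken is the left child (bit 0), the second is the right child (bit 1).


Huffman tree construction:
Step 1: Merge H(6) + I(12) = 18
Step 2: Merge C(15) + F(16) = 31
Step 3: Merge (H+I)(18) + A(19) = 37
Step 4: Merge D(25) + (C+F)(31) = 56
Step 5: Merge ((H+I)+A)(37) + (D+(C+F))(56) = 93
Read each symbol's code off the tree from the root (left child = 0, right child = 1).

Codes:
  D: 10 (length 2)
  A: 01 (length 2)
  F: 111 (length 3)
  I: 001 (length 3)
  H: 000 (length 3)
  C: 110 (length 3)
Average code length: 235/93 = 2.5269 bits/symbol


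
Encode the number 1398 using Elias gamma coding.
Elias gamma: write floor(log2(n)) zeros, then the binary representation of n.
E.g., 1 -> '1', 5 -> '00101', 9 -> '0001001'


num_bits = floor(log2(1398)) + 1 = 11
leading_zeros = num_bits - 1 = 10
binary(1398) = 10101110110

Elias gamma(1398) = '0000000000' + '10101110110' = 000000000010101110110 (21 bits)


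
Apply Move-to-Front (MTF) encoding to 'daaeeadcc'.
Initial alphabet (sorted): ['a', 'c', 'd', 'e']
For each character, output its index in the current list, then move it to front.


MTF encoding:
'd': index 2 in ['a', 'c', 'd', 'e'] -> ['d', 'a', 'c', 'e']
'a': index 1 in ['d', 'a', 'c', 'e'] -> ['a', 'd', 'c', 'e']
'a': index 0 in ['a', 'd', 'c', 'e'] -> ['a', 'd', 'c', 'e']
'e': index 3 in ['a', 'd', 'c', 'e'] -> ['e', 'a', 'd', 'c']
'e': index 0 in ['e', 'a', 'd', 'c'] -> ['e', 'a', 'd', 'c']
'a': index 1 in ['e', 'a', 'd', 'c'] -> ['a', 'e', 'd', 'c']
'd': index 2 in ['a', 'e', 'd', 'c'] -> ['d', 'a', 'e', 'c']
'c': index 3 in ['d', 'a', 'e', 'c'] -> ['c', 'd', 'a', 'e']
'c': index 0 in ['c', 'd', 'a', 'e'] -> ['c', 'd', 'a', 'e']


Output: [2, 1, 0, 3, 0, 1, 2, 3, 0]


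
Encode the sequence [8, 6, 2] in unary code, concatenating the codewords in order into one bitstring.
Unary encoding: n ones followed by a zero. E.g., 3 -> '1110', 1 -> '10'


Encode each number as n ones followed by a terminating 0:
  8 -> 111111110 (9 bits)
  6 -> 1111110 (7 bits)
  2 -> 110 (3 bits)
Total length = 9 + 7 + 3 = 19 bits.

Unary([8, 6, 2]) = 1111111101111110110 (19 bits)


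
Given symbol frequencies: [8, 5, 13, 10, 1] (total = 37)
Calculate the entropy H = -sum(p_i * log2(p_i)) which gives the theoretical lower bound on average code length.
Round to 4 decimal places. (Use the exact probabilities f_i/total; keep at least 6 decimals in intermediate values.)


Per-symbol terms -p_i * log2(p_i) with p_i = f_i/37:
  p = 8/37 = 0.216216: log2(p) = -2.209453, -p*log2(p) = 0.477720
  p = 5/37 = 0.135135: log2(p) = -2.887525, -p*log2(p) = 0.390206
  p = 13/37 = 0.351351: log2(p) = -1.509014, -p*log2(p) = 0.530194
  p = 10/37 = 0.270270: log2(p) = -1.887525, -p*log2(p) = 0.510142
  p = 1/37 = 0.027027: log2(p) = -5.209453, -p*log2(p) = 0.140796
H = 0.477720 + 0.390206 + 0.530194 + 0.510142 + 0.140796 = 2.049058

H = 2.0491 bits/symbol


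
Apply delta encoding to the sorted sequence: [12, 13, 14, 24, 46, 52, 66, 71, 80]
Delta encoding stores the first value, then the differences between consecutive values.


First value: 12
Deltas:
  13 - 12 = 1
  14 - 13 = 1
  24 - 14 = 10
  46 - 24 = 22
  52 - 46 = 6
  66 - 52 = 14
  71 - 66 = 5
  80 - 71 = 9


Delta encoded: [12, 1, 1, 10, 22, 6, 14, 5, 9]


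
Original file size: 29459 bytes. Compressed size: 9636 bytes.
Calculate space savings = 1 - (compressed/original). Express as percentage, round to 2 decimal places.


ratio = compressed/original = 9636/29459 = 0.327099
savings = 1 - ratio = 1 - 0.327099 = 0.672901
as a percentage: 0.672901 * 100 = 67.29%

Space savings = 1 - 9636/29459 = 67.29%


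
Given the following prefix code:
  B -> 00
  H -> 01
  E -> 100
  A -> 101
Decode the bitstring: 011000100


Decoding step by step:
Bits 01 -> H
Bits 100 -> E
Bits 01 -> H
Bits 00 -> B


Decoded message: HEHB


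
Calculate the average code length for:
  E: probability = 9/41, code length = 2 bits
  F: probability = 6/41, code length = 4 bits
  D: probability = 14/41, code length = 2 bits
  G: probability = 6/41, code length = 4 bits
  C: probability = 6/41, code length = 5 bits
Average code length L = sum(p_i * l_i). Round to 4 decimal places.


Weighted contributions p_i * l_i:
  E: (9/41) * 2 = 18/41
  F: (6/41) * 4 = 24/41
  D: (14/41) * 2 = 28/41
  G: (6/41) * 4 = 24/41
  C: (6/41) * 5 = 30/41
Sum = (18 + 24 + 28 + 24 + 30)/41 = 124/41

L = 124/41 = 3.0244 bits/symbol


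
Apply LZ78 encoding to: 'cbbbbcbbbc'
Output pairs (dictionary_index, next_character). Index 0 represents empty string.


LZ78 encoding steps:
Dictionary: {0: ''}
Step 1: w='' (idx 0), next='c' -> output (0, 'c'), add 'c' as idx 1
Step 2: w='' (idx 0), next='b' -> output (0, 'b'), add 'b' as idx 2
Step 3: w='b' (idx 2), next='b' -> output (2, 'b'), add 'bb' as idx 3
Step 4: w='b' (idx 2), next='c' -> output (2, 'c'), add 'bc' as idx 4
Step 5: w='bb' (idx 3), next='b' -> output (3, 'b'), add 'bbb' as idx 5
Step 6: w='c' (idx 1), end of input -> output (1, '')


Encoded: [(0, 'c'), (0, 'b'), (2, 'b'), (2, 'c'), (3, 'b'), (1, '')]


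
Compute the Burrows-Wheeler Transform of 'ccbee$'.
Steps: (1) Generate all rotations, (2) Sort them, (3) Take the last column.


Rotations (sorted):
  0: $ccbee -> last char: e
  1: bee$cc -> last char: c
  2: cbee$c -> last char: c
  3: ccbee$ -> last char: $
  4: e$ccbe -> last char: e
  5: ee$ccb -> last char: b


BWT = ecc$eb


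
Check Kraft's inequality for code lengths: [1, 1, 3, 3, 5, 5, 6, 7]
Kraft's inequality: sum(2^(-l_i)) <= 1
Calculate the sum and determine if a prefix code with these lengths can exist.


Sum = 2^(-1) + 2^(-1) + 2^(-3) + 2^(-3) + 2^(-5) + 2^(-5) + 2^(-6) + 2^(-7)
    = 0.5 + 0.5 + 0.125 + 0.125 + 0.03125 + 0.03125 + 0.015625 + 0.0078125
    = 171/128 = 1.3359375
Since 1.3359375 > 1, Kraft's inequality is NOT satisfied.
A prefix code with these lengths CANNOT exist.

Kraft sum = 1.3359375. Not satisfied.


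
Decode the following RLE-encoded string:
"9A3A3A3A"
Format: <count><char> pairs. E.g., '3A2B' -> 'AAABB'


Expanding each <count><char> pair:
  9A -> 'AAAAAAAAA'
  3A -> 'AAA'
  3A -> 'AAA'
  3A -> 'AAA'

Decoded = AAAAAAAAAAAAAAAAAA


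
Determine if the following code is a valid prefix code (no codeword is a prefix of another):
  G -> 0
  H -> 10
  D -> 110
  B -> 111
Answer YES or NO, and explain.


Checking each pair (does one codeword prefix another?):
  G='0' vs H='10': no prefix
  G='0' vs D='110': no prefix
  G='0' vs B='111': no prefix
  H='10' vs G='0': no prefix
  H='10' vs D='110': no prefix
  H='10' vs B='111': no prefix
  D='110' vs G='0': no prefix
  D='110' vs H='10': no prefix
  D='110' vs B='111': no prefix
  B='111' vs G='0': no prefix
  B='111' vs H='10': no prefix
  B='111' vs D='110': no prefix
No violation found over all pairs.

YES -- this is a valid prefix code. No codeword is a prefix of any other codeword.


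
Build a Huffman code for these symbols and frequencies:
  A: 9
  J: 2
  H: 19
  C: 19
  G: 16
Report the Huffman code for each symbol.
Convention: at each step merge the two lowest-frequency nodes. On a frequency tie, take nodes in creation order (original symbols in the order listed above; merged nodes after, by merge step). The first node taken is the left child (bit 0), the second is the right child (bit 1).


Huffman tree construction:
Step 1: Merge J(2) + A(9) = 11
Step 2: Merge (J+A)(11) + G(16) = 27
Step 3: Merge H(19) + C(19) = 38
Step 4: Merge ((J+A)+G)(27) + (H+C)(38) = 65
Read each symbol's code off the tree from the root (left child = 0, right child = 1).

Codes:
  A: 001 (length 3)
  J: 000 (length 3)
  H: 10 (length 2)
  C: 11 (length 2)
  G: 01 (length 2)
Average code length: 141/65 = 2.1692 bits/symbol


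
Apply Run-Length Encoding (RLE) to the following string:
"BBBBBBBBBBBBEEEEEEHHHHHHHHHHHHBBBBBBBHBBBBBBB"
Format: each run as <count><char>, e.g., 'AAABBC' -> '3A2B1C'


Scanning runs left to right:
  i=0: run of 'B' x 12 -> '12B'
  i=12: run of 'E' x 6 -> '6E'
  i=18: run of 'H' x 12 -> '12H'
  i=30: run of 'B' x 7 -> '7B'
  i=37: run of 'H' x 1 -> '1H'
  i=38: run of 'B' x 7 -> '7B'

RLE = 12B6E12H7B1H7B


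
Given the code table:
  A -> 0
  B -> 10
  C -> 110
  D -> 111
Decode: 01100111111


Decoding:
0 -> A
110 -> C
0 -> A
111 -> D
111 -> D


Result: ACADD


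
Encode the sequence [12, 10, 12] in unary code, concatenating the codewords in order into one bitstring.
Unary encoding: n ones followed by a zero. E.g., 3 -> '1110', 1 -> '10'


Encode each number as n ones followed by a terminating 0:
  12 -> 1111111111110 (13 bits)
  10 -> 11111111110 (11 bits)
  12 -> 1111111111110 (13 bits)
Total length = 13 + 11 + 13 = 37 bits.

Unary([12, 10, 12]) = 1111111111110111111111101111111111110 (37 bits)


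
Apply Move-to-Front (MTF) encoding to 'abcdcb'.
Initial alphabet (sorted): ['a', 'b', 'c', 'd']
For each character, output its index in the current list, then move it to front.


MTF encoding:
'a': index 0 in ['a', 'b', 'c', 'd'] -> ['a', 'b', 'c', 'd']
'b': index 1 in ['a', 'b', 'c', 'd'] -> ['b', 'a', 'c', 'd']
'c': index 2 in ['b', 'a', 'c', 'd'] -> ['c', 'b', 'a', 'd']
'd': index 3 in ['c', 'b', 'a', 'd'] -> ['d', 'c', 'b', 'a']
'c': index 1 in ['d', 'c', 'b', 'a'] -> ['c', 'd', 'b', 'a']
'b': index 2 in ['c', 'd', 'b', 'a'] -> ['b', 'c', 'd', 'a']


Output: [0, 1, 2, 3, 1, 2]


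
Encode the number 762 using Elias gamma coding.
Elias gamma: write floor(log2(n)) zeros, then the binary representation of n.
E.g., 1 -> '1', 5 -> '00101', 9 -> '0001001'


num_bits = floor(log2(762)) + 1 = 10
leading_zeros = num_bits - 1 = 9
binary(762) = 1011111010

Elias gamma(762) = '000000000' + '1011111010' = 0000000001011111010 (19 bits)


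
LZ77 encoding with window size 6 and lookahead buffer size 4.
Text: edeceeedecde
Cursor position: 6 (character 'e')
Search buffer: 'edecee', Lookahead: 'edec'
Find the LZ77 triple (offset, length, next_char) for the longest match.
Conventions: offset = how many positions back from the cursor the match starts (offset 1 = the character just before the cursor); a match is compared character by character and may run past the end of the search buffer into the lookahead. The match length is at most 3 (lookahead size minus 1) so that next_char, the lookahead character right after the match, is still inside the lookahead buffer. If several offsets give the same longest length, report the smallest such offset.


Try each offset into the search buffer:
  offset=1 (pos 5, char 'e'): match length 1
  offset=2 (pos 4, char 'e'): match length 1
  offset=3 (pos 3, char 'c'): match length 0
  offset=4 (pos 2, char 'e'): match length 1
  offset=5 (pos 1, char 'd'): match length 0
  offset=6 (pos 0, char 'e'): match length 3
Longest match has length 3 at offset 6.
next_char = character at position 6 + 3 = 9 -> 'c'

Best match: offset=6, length=3 (matching 'ede' starting at position 0)
LZ77 triple: (6, 3, 'c')


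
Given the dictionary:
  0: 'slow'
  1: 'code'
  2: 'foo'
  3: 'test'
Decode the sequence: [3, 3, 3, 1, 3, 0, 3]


Look up each index in the dictionary:
  3 -> 'test'
  3 -> 'test'
  3 -> 'test'
  1 -> 'code'
  3 -> 'test'
  0 -> 'slow'
  3 -> 'test'

Decoded: "test test test code test slow test"


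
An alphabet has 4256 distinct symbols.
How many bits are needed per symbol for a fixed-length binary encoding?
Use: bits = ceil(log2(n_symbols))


log2(4256) = 12.0553
Bracket: 2^12 = 4096 < 4256 <= 2^13 = 8192
So ceil(log2(4256)) = 13

bits = ceil(log2(4256)) = ceil(12.0553) = 13 bits


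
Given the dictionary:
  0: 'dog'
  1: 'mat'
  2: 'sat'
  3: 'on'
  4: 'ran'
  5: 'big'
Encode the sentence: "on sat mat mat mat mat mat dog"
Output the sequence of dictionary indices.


Look up each word in the dictionary:
  'on' -> 3
  'sat' -> 2
  'mat' -> 1
  'mat' -> 1
  'mat' -> 1
  'mat' -> 1
  'mat' -> 1
  'dog' -> 0

Encoded: [3, 2, 1, 1, 1, 1, 1, 0]


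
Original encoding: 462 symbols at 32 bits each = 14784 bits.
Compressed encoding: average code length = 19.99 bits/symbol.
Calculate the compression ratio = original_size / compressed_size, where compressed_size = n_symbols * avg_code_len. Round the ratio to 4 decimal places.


original_size = n_symbols * orig_bits = 462 * 32 = 14784 bits
compressed_size = n_symbols * avg_code_len = 462 * 19.99 = 9235.38 bits
ratio = original_size / compressed_size = 14784 / 9235.38 = 1.6008

Compression ratio = 1.6008


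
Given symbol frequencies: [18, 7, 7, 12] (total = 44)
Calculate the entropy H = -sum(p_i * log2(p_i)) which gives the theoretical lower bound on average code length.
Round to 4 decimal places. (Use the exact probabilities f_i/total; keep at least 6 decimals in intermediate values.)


Per-symbol terms -p_i * log2(p_i) with p_i = f_i/44:
  p = 18/44 = 0.409091: log2(p) = -1.289507, -p*log2(p) = 0.527525
  p = 7/44 = 0.159091: log2(p) = -2.652077, -p*log2(p) = 0.421921
  p = 7/44 = 0.159091: log2(p) = -2.652077, -p*log2(p) = 0.421921
  p = 12/44 = 0.272727: log2(p) = -1.874469, -p*log2(p) = 0.511219
H = 0.527525 + 0.421921 + 0.421921 + 0.511219 = 1.882586

H = 1.8826 bits/symbol


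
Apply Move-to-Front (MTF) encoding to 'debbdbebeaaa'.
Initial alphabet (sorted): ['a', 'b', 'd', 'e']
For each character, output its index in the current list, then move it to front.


MTF encoding:
'd': index 2 in ['a', 'b', 'd', 'e'] -> ['d', 'a', 'b', 'e']
'e': index 3 in ['d', 'a', 'b', 'e'] -> ['e', 'd', 'a', 'b']
'b': index 3 in ['e', 'd', 'a', 'b'] -> ['b', 'e', 'd', 'a']
'b': index 0 in ['b', 'e', 'd', 'a'] -> ['b', 'e', 'd', 'a']
'd': index 2 in ['b', 'e', 'd', 'a'] -> ['d', 'b', 'e', 'a']
'b': index 1 in ['d', 'b', 'e', 'a'] -> ['b', 'd', 'e', 'a']
'e': index 2 in ['b', 'd', 'e', 'a'] -> ['e', 'b', 'd', 'a']
'b': index 1 in ['e', 'b', 'd', 'a'] -> ['b', 'e', 'd', 'a']
'e': index 1 in ['b', 'e', 'd', 'a'] -> ['e', 'b', 'd', 'a']
'a': index 3 in ['e', 'b', 'd', 'a'] -> ['a', 'e', 'b', 'd']
'a': index 0 in ['a', 'e', 'b', 'd'] -> ['a', 'e', 'b', 'd']
'a': index 0 in ['a', 'e', 'b', 'd'] -> ['a', 'e', 'b', 'd']


Output: [2, 3, 3, 0, 2, 1, 2, 1, 1, 3, 0, 0]


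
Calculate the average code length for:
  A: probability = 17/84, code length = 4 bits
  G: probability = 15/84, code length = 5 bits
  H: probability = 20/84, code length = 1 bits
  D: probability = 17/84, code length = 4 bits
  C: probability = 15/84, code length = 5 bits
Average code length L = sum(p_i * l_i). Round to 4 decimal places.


Weighted contributions p_i * l_i:
  A: (17/84) * 4 = 68/84
  G: (15/84) * 5 = 75/84
  H: (20/84) * 1 = 20/84
  D: (17/84) * 4 = 68/84
  C: (15/84) * 5 = 75/84
Sum = (68 + 75 + 20 + 68 + 75)/84 = 306/84

L = 306/84 = 3.6429 bits/symbol


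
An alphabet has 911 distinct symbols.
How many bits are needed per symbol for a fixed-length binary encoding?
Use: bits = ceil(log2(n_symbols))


log2(911) = 9.8313
Bracket: 2^9 = 512 < 911 <= 2^10 = 1024
So ceil(log2(911)) = 10

bits = ceil(log2(911)) = ceil(9.8313) = 10 bits


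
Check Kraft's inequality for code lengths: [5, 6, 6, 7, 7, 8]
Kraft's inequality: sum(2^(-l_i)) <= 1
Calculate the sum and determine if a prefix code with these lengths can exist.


Sum = 2^(-5) + 2^(-6) + 2^(-6) + 2^(-7) + 2^(-7) + 2^(-8)
    = 0.03125 + 0.015625 + 0.015625 + 0.0078125 + 0.0078125 + 0.00390625
    = 21/256 = 0.08203125
Since 0.08203125 <= 1, Kraft's inequality IS satisfied.
A prefix code with these lengths CAN exist.

Kraft sum = 0.08203125. Satisfied.


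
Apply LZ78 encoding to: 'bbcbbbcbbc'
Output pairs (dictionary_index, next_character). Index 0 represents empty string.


LZ78 encoding steps:
Dictionary: {0: ''}
Step 1: w='' (idx 0), next='b' -> output (0, 'b'), add 'b' as idx 1
Step 2: w='b' (idx 1), next='c' -> output (1, 'c'), add 'bc' as idx 2
Step 3: w='b' (idx 1), next='b' -> output (1, 'b'), add 'bb' as idx 3
Step 4: w='bc' (idx 2), next='b' -> output (2, 'b'), add 'bcb' as idx 4
Step 5: w='bc' (idx 2), end of input -> output (2, '')


Encoded: [(0, 'b'), (1, 'c'), (1, 'b'), (2, 'b'), (2, '')]


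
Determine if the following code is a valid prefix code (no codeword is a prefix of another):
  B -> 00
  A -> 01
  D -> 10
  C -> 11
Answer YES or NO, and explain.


Checking each pair (does one codeword prefix another?):
  B='00' vs A='01': no prefix
  B='00' vs D='10': no prefix
  B='00' vs C='11': no prefix
  A='01' vs B='00': no prefix
  A='01' vs D='10': no prefix
  A='01' vs C='11': no prefix
  D='10' vs B='00': no prefix
  D='10' vs A='01': no prefix
  D='10' vs C='11': no prefix
  C='11' vs B='00': no prefix
  C='11' vs A='01': no prefix
  C='11' vs D='10': no prefix
No violation found over all pairs.

YES -- this is a valid prefix code. No codeword is a prefix of any other codeword.


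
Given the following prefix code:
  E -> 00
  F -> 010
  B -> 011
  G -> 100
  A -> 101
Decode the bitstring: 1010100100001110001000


Decoding step by step:
Bits 101 -> A
Bits 010 -> F
Bits 010 -> F
Bits 00 -> E
Bits 011 -> B
Bits 100 -> G
Bits 010 -> F
Bits 00 -> E


Decoded message: AFFEBGFE


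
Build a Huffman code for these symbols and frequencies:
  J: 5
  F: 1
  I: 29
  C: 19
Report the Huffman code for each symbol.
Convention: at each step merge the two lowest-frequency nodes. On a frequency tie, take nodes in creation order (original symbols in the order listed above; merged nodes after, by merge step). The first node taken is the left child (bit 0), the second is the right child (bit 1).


Huffman tree construction:
Step 1: Merge F(1) + J(5) = 6
Step 2: Merge (F+J)(6) + C(19) = 25
Step 3: Merge ((F+J)+C)(25) + I(29) = 54
Read each symbol's code off the tree from the root (left child = 0, right child = 1).

Codes:
  J: 001 (length 3)
  F: 000 (length 3)
  I: 1 (length 1)
  C: 01 (length 2)
Average code length: 85/54 = 1.5741 bits/symbol


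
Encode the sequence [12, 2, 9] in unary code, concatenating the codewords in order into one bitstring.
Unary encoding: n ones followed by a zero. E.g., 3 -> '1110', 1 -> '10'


Encode each number as n ones followed by a terminating 0:
  12 -> 1111111111110 (13 bits)
  2 -> 110 (3 bits)
  9 -> 1111111110 (10 bits)
Total length = 13 + 3 + 10 = 26 bits.

Unary([12, 2, 9]) = 11111111111101101111111110 (26 bits)


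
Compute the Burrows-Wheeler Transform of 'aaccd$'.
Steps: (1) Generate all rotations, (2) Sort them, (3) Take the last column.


Rotations (sorted):
  0: $aaccd -> last char: d
  1: aaccd$ -> last char: $
  2: accd$a -> last char: a
  3: ccd$aa -> last char: a
  4: cd$aac -> last char: c
  5: d$aacc -> last char: c


BWT = d$aacc


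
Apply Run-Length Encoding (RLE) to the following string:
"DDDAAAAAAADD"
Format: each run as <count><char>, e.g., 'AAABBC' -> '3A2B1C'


Scanning runs left to right:
  i=0: run of 'D' x 3 -> '3D'
  i=3: run of 'A' x 7 -> '7A'
  i=10: run of 'D' x 2 -> '2D'

RLE = 3D7A2D


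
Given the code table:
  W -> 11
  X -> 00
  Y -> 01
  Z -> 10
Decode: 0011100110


Decoding:
00 -> X
11 -> W
10 -> Z
01 -> Y
10 -> Z


Result: XWZYZ


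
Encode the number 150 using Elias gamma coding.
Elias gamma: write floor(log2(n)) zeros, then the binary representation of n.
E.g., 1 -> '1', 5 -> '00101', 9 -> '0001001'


num_bits = floor(log2(150)) + 1 = 8
leading_zeros = num_bits - 1 = 7
binary(150) = 10010110

Elias gamma(150) = '0000000' + '10010110' = 000000010010110 (15 bits)


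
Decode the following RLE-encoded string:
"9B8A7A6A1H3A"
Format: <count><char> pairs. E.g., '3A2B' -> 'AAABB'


Expanding each <count><char> pair:
  9B -> 'BBBBBBBBB'
  8A -> 'AAAAAAAA'
  7A -> 'AAAAAAA'
  6A -> 'AAAAAA'
  1H -> 'H'
  3A -> 'AAA'

Decoded = BBBBBBBBBAAAAAAAAAAAAAAAAAAAAAHAAA


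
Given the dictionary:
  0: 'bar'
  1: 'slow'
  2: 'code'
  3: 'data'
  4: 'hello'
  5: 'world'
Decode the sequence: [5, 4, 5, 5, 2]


Look up each index in the dictionary:
  5 -> 'world'
  4 -> 'hello'
  5 -> 'world'
  5 -> 'world'
  2 -> 'code'

Decoded: "world hello world world code"


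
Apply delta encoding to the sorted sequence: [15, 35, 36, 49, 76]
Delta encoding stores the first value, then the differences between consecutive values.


First value: 15
Deltas:
  35 - 15 = 20
  36 - 35 = 1
  49 - 36 = 13
  76 - 49 = 27


Delta encoded: [15, 20, 1, 13, 27]


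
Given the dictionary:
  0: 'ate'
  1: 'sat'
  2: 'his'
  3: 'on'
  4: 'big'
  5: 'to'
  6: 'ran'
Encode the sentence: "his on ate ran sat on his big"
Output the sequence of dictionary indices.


Look up each word in the dictionary:
  'his' -> 2
  'on' -> 3
  'ate' -> 0
  'ran' -> 6
  'sat' -> 1
  'on' -> 3
  'his' -> 2
  'big' -> 4

Encoded: [2, 3, 0, 6, 1, 3, 2, 4]


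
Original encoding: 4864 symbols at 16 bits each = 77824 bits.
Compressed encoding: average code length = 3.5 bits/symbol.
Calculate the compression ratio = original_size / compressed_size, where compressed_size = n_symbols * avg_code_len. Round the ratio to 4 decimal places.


original_size = n_symbols * orig_bits = 4864 * 16 = 77824 bits
compressed_size = n_symbols * avg_code_len = 4864 * 3.5 = 17024.0 bits
ratio = original_size / compressed_size = 77824 / 17024.0 = 4.5714

Compression ratio = 4.5714


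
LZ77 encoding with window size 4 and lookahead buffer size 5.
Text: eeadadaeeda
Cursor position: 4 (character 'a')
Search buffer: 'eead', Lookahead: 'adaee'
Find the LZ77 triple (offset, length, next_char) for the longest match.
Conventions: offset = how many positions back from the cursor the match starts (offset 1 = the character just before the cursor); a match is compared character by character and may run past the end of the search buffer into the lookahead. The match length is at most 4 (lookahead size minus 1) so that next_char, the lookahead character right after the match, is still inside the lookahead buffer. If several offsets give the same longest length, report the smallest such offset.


Try each offset into the search buffer:
  offset=1 (pos 3, char 'd'): match length 0
  offset=2 (pos 2, char 'a'): match length 3
  offset=3 (pos 1, char 'e'): match length 0
  offset=4 (pos 0, char 'e'): match length 0
Longest match has length 3 at offset 2.
next_char = character at position 4 + 3 = 7 -> 'e'

Best match: offset=2, length=3 (matching 'ada' starting at position 2)
LZ77 triple: (2, 3, 'e')


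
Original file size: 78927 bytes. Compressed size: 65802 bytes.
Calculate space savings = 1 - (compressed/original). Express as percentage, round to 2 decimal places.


ratio = compressed/original = 65802/78927 = 0.833707
savings = 1 - ratio = 1 - 0.833707 = 0.166293
as a percentage: 0.166293 * 100 = 16.63%

Space savings = 1 - 65802/78927 = 16.63%


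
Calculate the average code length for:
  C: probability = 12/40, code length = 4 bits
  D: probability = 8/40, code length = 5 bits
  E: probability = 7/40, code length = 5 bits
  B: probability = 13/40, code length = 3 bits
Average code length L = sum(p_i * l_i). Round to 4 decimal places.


Weighted contributions p_i * l_i:
  C: (12/40) * 4 = 48/40
  D: (8/40) * 5 = 40/40
  E: (7/40) * 5 = 35/40
  B: (13/40) * 3 = 39/40
Sum = (48 + 40 + 35 + 39)/40 = 162/40

L = 162/40 = 4.0500 bits/symbol


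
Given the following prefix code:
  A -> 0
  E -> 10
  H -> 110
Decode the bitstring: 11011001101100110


Decoding step by step:
Bits 110 -> H
Bits 110 -> H
Bits 0 -> A
Bits 110 -> H
Bits 110 -> H
Bits 0 -> A
Bits 110 -> H


Decoded message: HHAHHAH


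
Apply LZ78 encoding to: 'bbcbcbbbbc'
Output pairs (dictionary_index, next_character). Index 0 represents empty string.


LZ78 encoding steps:
Dictionary: {0: ''}
Step 1: w='' (idx 0), next='b' -> output (0, 'b'), add 'b' as idx 1
Step 2: w='b' (idx 1), next='c' -> output (1, 'c'), add 'bc' as idx 2
Step 3: w='bc' (idx 2), next='b' -> output (2, 'b'), add 'bcb' as idx 3
Step 4: w='b' (idx 1), next='b' -> output (1, 'b'), add 'bb' as idx 4
Step 5: w='bc' (idx 2), end of input -> output (2, '')


Encoded: [(0, 'b'), (1, 'c'), (2, 'b'), (1, 'b'), (2, '')]
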